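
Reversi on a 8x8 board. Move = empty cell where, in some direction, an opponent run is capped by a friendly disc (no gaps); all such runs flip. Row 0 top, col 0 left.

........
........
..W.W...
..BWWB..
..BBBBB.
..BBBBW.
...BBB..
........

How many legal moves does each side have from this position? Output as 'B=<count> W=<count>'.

-- B to move --
(1,1): flips 2 -> legal
(1,2): flips 1 -> legal
(1,3): flips 1 -> legal
(1,4): flips 2 -> legal
(1,5): flips 2 -> legal
(2,1): no bracket -> illegal
(2,3): flips 2 -> legal
(2,5): flips 1 -> legal
(3,1): no bracket -> illegal
(4,7): flips 1 -> legal
(5,7): flips 1 -> legal
(6,6): flips 1 -> legal
(6,7): flips 1 -> legal
B mobility = 11
-- W to move --
(2,1): no bracket -> illegal
(2,3): no bracket -> illegal
(2,5): no bracket -> illegal
(2,6): no bracket -> illegal
(3,1): flips 1 -> legal
(3,6): flips 2 -> legal
(3,7): no bracket -> illegal
(4,1): no bracket -> illegal
(4,7): no bracket -> illegal
(5,1): flips 5 -> legal
(5,7): flips 2 -> legal
(6,1): flips 2 -> legal
(6,2): flips 3 -> legal
(6,6): flips 2 -> legal
(7,2): no bracket -> illegal
(7,3): flips 3 -> legal
(7,4): flips 4 -> legal
(7,5): no bracket -> illegal
(7,6): no bracket -> illegal
W mobility = 9

Answer: B=11 W=9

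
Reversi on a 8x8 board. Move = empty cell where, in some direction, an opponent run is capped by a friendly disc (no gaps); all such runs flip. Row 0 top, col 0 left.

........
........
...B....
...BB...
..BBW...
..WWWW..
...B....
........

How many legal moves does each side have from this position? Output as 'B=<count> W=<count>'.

-- B to move --
(3,5): no bracket -> illegal
(4,1): flips 1 -> legal
(4,5): flips 2 -> legal
(4,6): no bracket -> illegal
(5,1): no bracket -> illegal
(5,6): no bracket -> illegal
(6,1): flips 1 -> legal
(6,2): flips 1 -> legal
(6,4): flips 3 -> legal
(6,5): flips 1 -> legal
(6,6): flips 2 -> legal
B mobility = 7
-- W to move --
(1,2): no bracket -> illegal
(1,3): flips 3 -> legal
(1,4): no bracket -> illegal
(2,2): flips 1 -> legal
(2,4): flips 1 -> legal
(2,5): flips 2 -> legal
(3,1): flips 1 -> legal
(3,2): flips 2 -> legal
(3,5): no bracket -> illegal
(4,1): flips 2 -> legal
(4,5): no bracket -> illegal
(5,1): no bracket -> illegal
(6,2): no bracket -> illegal
(6,4): no bracket -> illegal
(7,2): flips 1 -> legal
(7,3): flips 1 -> legal
(7,4): flips 1 -> legal
W mobility = 10

Answer: B=7 W=10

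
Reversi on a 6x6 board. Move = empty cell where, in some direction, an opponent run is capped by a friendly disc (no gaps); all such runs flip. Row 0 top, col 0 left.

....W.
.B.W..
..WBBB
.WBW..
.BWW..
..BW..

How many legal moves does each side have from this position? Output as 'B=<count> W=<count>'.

-- B to move --
(0,2): flips 1 -> legal
(0,3): flips 1 -> legal
(0,5): no bracket -> illegal
(1,2): flips 1 -> legal
(1,4): no bracket -> illegal
(1,5): no bracket -> illegal
(2,0): no bracket -> illegal
(2,1): flips 2 -> legal
(3,0): flips 1 -> legal
(3,4): flips 2 -> legal
(4,0): no bracket -> illegal
(4,4): flips 4 -> legal
(5,1): flips 2 -> legal
(5,4): flips 2 -> legal
B mobility = 9
-- W to move --
(0,0): flips 1 -> legal
(0,1): no bracket -> illegal
(0,2): no bracket -> illegal
(1,0): no bracket -> illegal
(1,2): no bracket -> illegal
(1,4): no bracket -> illegal
(1,5): flips 1 -> legal
(2,0): no bracket -> illegal
(2,1): flips 1 -> legal
(3,0): no bracket -> illegal
(3,4): no bracket -> illegal
(3,5): flips 1 -> legal
(4,0): flips 1 -> legal
(5,0): no bracket -> illegal
(5,1): flips 2 -> legal
W mobility = 6

Answer: B=9 W=6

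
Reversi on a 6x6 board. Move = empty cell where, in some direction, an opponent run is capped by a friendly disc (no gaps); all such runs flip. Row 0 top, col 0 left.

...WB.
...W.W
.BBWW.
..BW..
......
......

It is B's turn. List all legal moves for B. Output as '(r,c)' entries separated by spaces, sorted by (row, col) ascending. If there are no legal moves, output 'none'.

Answer: (0,2) (1,4) (2,5) (3,4) (4,4)

Derivation:
(0,2): flips 1 -> legal
(0,5): no bracket -> illegal
(1,2): no bracket -> illegal
(1,4): flips 1 -> legal
(2,5): flips 2 -> legal
(3,4): flips 1 -> legal
(3,5): no bracket -> illegal
(4,2): no bracket -> illegal
(4,3): no bracket -> illegal
(4,4): flips 1 -> legal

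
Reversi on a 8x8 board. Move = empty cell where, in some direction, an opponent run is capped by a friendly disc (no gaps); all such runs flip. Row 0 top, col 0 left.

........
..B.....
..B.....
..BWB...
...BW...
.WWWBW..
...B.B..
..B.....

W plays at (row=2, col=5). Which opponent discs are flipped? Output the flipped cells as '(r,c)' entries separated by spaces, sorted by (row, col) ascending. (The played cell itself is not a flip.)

Dir NW: first cell '.' (not opp) -> no flip
Dir N: first cell '.' (not opp) -> no flip
Dir NE: first cell '.' (not opp) -> no flip
Dir W: first cell '.' (not opp) -> no flip
Dir E: first cell '.' (not opp) -> no flip
Dir SW: opp run (3,4) (4,3) capped by W -> flip
Dir S: first cell '.' (not opp) -> no flip
Dir SE: first cell '.' (not opp) -> no flip

Answer: (3,4) (4,3)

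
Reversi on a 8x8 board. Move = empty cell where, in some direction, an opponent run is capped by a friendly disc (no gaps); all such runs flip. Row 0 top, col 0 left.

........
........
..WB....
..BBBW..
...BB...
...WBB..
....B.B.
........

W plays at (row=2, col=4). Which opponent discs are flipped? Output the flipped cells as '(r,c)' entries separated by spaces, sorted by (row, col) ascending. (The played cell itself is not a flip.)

Dir NW: first cell '.' (not opp) -> no flip
Dir N: first cell '.' (not opp) -> no flip
Dir NE: first cell '.' (not opp) -> no flip
Dir W: opp run (2,3) capped by W -> flip
Dir E: first cell '.' (not opp) -> no flip
Dir SW: opp run (3,3), next='.' -> no flip
Dir S: opp run (3,4) (4,4) (5,4) (6,4), next='.' -> no flip
Dir SE: first cell 'W' (not opp) -> no flip

Answer: (2,3)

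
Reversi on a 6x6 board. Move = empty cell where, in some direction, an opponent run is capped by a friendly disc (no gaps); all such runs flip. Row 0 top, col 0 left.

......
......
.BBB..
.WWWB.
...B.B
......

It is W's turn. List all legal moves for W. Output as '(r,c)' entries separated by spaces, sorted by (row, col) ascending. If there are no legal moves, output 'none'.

Answer: (1,0) (1,1) (1,2) (1,3) (1,4) (3,5) (5,3) (5,4)

Derivation:
(1,0): flips 1 -> legal
(1,1): flips 2 -> legal
(1,2): flips 1 -> legal
(1,3): flips 2 -> legal
(1,4): flips 1 -> legal
(2,0): no bracket -> illegal
(2,4): no bracket -> illegal
(2,5): no bracket -> illegal
(3,0): no bracket -> illegal
(3,5): flips 1 -> legal
(4,2): no bracket -> illegal
(4,4): no bracket -> illegal
(5,2): no bracket -> illegal
(5,3): flips 1 -> legal
(5,4): flips 1 -> legal
(5,5): no bracket -> illegal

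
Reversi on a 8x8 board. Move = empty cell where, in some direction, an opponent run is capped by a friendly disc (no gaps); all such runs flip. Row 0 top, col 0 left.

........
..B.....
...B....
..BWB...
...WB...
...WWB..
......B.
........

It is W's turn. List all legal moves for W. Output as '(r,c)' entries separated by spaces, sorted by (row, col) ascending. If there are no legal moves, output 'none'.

Answer: (1,3) (2,1) (2,4) (2,5) (3,1) (3,5) (4,5) (5,6) (7,7)

Derivation:
(0,1): no bracket -> illegal
(0,2): no bracket -> illegal
(0,3): no bracket -> illegal
(1,1): no bracket -> illegal
(1,3): flips 1 -> legal
(1,4): no bracket -> illegal
(2,1): flips 1 -> legal
(2,2): no bracket -> illegal
(2,4): flips 2 -> legal
(2,5): flips 1 -> legal
(3,1): flips 1 -> legal
(3,5): flips 2 -> legal
(4,1): no bracket -> illegal
(4,2): no bracket -> illegal
(4,5): flips 1 -> legal
(4,6): no bracket -> illegal
(5,6): flips 1 -> legal
(5,7): no bracket -> illegal
(6,4): no bracket -> illegal
(6,5): no bracket -> illegal
(6,7): no bracket -> illegal
(7,5): no bracket -> illegal
(7,6): no bracket -> illegal
(7,7): flips 3 -> legal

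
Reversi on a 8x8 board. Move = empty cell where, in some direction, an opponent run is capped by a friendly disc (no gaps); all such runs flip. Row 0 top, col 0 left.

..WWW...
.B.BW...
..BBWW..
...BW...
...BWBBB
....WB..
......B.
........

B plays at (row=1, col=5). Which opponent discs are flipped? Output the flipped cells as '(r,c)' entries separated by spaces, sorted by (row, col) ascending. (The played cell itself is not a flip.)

Answer: (1,4) (2,4)

Derivation:
Dir NW: opp run (0,4), next=edge -> no flip
Dir N: first cell '.' (not opp) -> no flip
Dir NE: first cell '.' (not opp) -> no flip
Dir W: opp run (1,4) capped by B -> flip
Dir E: first cell '.' (not opp) -> no flip
Dir SW: opp run (2,4) capped by B -> flip
Dir S: opp run (2,5), next='.' -> no flip
Dir SE: first cell '.' (not opp) -> no flip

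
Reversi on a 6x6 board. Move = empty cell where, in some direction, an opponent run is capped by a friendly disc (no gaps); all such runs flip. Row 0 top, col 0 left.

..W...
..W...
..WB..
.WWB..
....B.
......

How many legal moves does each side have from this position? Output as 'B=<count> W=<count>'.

Answer: B=5 W=4

Derivation:
-- B to move --
(0,1): flips 1 -> legal
(0,3): no bracket -> illegal
(1,1): flips 1 -> legal
(1,3): no bracket -> illegal
(2,0): no bracket -> illegal
(2,1): flips 1 -> legal
(3,0): flips 2 -> legal
(4,0): no bracket -> illegal
(4,1): flips 1 -> legal
(4,2): no bracket -> illegal
(4,3): no bracket -> illegal
B mobility = 5
-- W to move --
(1,3): no bracket -> illegal
(1,4): flips 1 -> legal
(2,4): flips 1 -> legal
(3,4): flips 2 -> legal
(3,5): no bracket -> illegal
(4,2): no bracket -> illegal
(4,3): no bracket -> illegal
(4,5): no bracket -> illegal
(5,3): no bracket -> illegal
(5,4): no bracket -> illegal
(5,5): flips 2 -> legal
W mobility = 4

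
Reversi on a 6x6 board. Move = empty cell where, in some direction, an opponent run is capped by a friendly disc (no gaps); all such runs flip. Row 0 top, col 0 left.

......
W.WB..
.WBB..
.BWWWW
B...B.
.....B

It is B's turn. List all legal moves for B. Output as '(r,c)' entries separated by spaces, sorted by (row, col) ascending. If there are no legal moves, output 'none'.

(0,0): no bracket -> illegal
(0,1): flips 1 -> legal
(0,2): flips 1 -> legal
(0,3): no bracket -> illegal
(1,1): flips 2 -> legal
(2,0): flips 1 -> legal
(2,4): flips 1 -> legal
(2,5): no bracket -> illegal
(3,0): no bracket -> illegal
(4,1): flips 1 -> legal
(4,2): flips 1 -> legal
(4,3): flips 1 -> legal
(4,5): flips 1 -> legal

Answer: (0,1) (0,2) (1,1) (2,0) (2,4) (4,1) (4,2) (4,3) (4,5)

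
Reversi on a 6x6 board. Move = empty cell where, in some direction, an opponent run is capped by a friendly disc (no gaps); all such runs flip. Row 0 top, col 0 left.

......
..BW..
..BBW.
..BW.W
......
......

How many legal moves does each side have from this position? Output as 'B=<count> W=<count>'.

-- B to move --
(0,2): no bracket -> illegal
(0,3): flips 1 -> legal
(0,4): flips 1 -> legal
(1,4): flips 1 -> legal
(1,5): no bracket -> illegal
(2,5): flips 1 -> legal
(3,4): flips 1 -> legal
(4,2): no bracket -> illegal
(4,3): flips 1 -> legal
(4,4): flips 1 -> legal
(4,5): no bracket -> illegal
B mobility = 7
-- W to move --
(0,1): no bracket -> illegal
(0,2): no bracket -> illegal
(0,3): no bracket -> illegal
(1,1): flips 2 -> legal
(1,4): no bracket -> illegal
(2,1): flips 2 -> legal
(3,1): flips 2 -> legal
(3,4): no bracket -> illegal
(4,1): no bracket -> illegal
(4,2): no bracket -> illegal
(4,3): no bracket -> illegal
W mobility = 3

Answer: B=7 W=3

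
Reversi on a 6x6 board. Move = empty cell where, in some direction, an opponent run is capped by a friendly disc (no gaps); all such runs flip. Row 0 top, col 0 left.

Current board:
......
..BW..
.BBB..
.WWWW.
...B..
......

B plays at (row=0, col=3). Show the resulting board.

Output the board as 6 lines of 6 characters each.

Answer: ...B..
..BB..
.BBB..
.WWWW.
...B..
......

Derivation:
Place B at (0,3); scan 8 dirs for brackets.
Dir NW: edge -> no flip
Dir N: edge -> no flip
Dir NE: edge -> no flip
Dir W: first cell '.' (not opp) -> no flip
Dir E: first cell '.' (not opp) -> no flip
Dir SW: first cell 'B' (not opp) -> no flip
Dir S: opp run (1,3) capped by B -> flip
Dir SE: first cell '.' (not opp) -> no flip
All flips: (1,3)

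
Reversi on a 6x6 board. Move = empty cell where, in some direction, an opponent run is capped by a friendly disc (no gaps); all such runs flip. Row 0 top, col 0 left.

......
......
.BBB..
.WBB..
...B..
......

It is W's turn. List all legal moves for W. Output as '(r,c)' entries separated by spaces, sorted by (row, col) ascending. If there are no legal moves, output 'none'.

(1,0): no bracket -> illegal
(1,1): flips 1 -> legal
(1,2): no bracket -> illegal
(1,3): flips 1 -> legal
(1,4): no bracket -> illegal
(2,0): no bracket -> illegal
(2,4): no bracket -> illegal
(3,0): no bracket -> illegal
(3,4): flips 2 -> legal
(4,1): no bracket -> illegal
(4,2): no bracket -> illegal
(4,4): no bracket -> illegal
(5,2): no bracket -> illegal
(5,3): no bracket -> illegal
(5,4): no bracket -> illegal

Answer: (1,1) (1,3) (3,4)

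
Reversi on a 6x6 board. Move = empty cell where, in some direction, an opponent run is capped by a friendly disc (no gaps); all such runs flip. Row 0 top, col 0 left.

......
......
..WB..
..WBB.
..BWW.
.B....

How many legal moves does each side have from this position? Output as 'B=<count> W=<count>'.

-- B to move --
(1,1): flips 1 -> legal
(1,2): flips 2 -> legal
(1,3): no bracket -> illegal
(2,1): flips 1 -> legal
(3,1): flips 1 -> legal
(3,5): no bracket -> illegal
(4,1): flips 1 -> legal
(4,5): flips 2 -> legal
(5,2): flips 1 -> legal
(5,3): flips 1 -> legal
(5,4): flips 1 -> legal
(5,5): flips 1 -> legal
B mobility = 10
-- W to move --
(1,2): no bracket -> illegal
(1,3): flips 2 -> legal
(1,4): flips 1 -> legal
(2,4): flips 2 -> legal
(2,5): flips 1 -> legal
(3,1): no bracket -> illegal
(3,5): flips 2 -> legal
(4,0): no bracket -> illegal
(4,1): flips 1 -> legal
(4,5): no bracket -> illegal
(5,0): no bracket -> illegal
(5,2): flips 1 -> legal
(5,3): no bracket -> illegal
W mobility = 7

Answer: B=10 W=7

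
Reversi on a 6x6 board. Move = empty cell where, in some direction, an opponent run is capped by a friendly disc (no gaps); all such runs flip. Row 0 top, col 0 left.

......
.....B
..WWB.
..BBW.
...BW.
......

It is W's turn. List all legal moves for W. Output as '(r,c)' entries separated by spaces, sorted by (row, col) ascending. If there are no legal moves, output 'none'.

(0,4): no bracket -> illegal
(0,5): no bracket -> illegal
(1,3): no bracket -> illegal
(1,4): flips 1 -> legal
(2,1): no bracket -> illegal
(2,5): flips 1 -> legal
(3,1): flips 2 -> legal
(3,5): no bracket -> illegal
(4,1): flips 1 -> legal
(4,2): flips 2 -> legal
(5,2): flips 1 -> legal
(5,3): flips 2 -> legal
(5,4): no bracket -> illegal

Answer: (1,4) (2,5) (3,1) (4,1) (4,2) (5,2) (5,3)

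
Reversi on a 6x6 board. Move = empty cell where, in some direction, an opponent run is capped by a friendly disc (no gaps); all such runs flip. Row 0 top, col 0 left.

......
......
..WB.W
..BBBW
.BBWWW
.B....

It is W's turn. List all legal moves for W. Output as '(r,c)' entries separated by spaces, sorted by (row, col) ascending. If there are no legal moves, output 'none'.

(1,2): flips 2 -> legal
(1,3): flips 2 -> legal
(1,4): no bracket -> illegal
(2,1): flips 1 -> legal
(2,4): flips 2 -> legal
(3,0): no bracket -> illegal
(3,1): flips 3 -> legal
(4,0): flips 2 -> legal
(5,0): no bracket -> illegal
(5,2): flips 2 -> legal
(5,3): no bracket -> illegal

Answer: (1,2) (1,3) (2,1) (2,4) (3,1) (4,0) (5,2)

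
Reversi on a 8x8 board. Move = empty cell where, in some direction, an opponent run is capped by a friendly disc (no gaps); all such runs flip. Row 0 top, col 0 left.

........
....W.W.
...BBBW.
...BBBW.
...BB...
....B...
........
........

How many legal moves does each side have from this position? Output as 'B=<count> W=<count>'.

-- B to move --
(0,3): flips 1 -> legal
(0,4): flips 1 -> legal
(0,5): flips 1 -> legal
(0,6): no bracket -> illegal
(0,7): flips 1 -> legal
(1,3): no bracket -> illegal
(1,5): no bracket -> illegal
(1,7): flips 1 -> legal
(2,7): flips 1 -> legal
(3,7): flips 1 -> legal
(4,5): no bracket -> illegal
(4,6): no bracket -> illegal
(4,7): flips 1 -> legal
B mobility = 8
-- W to move --
(1,2): no bracket -> illegal
(1,3): no bracket -> illegal
(1,5): no bracket -> illegal
(2,2): flips 3 -> legal
(3,2): flips 4 -> legal
(4,2): no bracket -> illegal
(4,5): no bracket -> illegal
(4,6): no bracket -> illegal
(5,2): flips 3 -> legal
(5,3): flips 2 -> legal
(5,5): no bracket -> illegal
(6,3): no bracket -> illegal
(6,4): flips 4 -> legal
(6,5): no bracket -> illegal
W mobility = 5

Answer: B=8 W=5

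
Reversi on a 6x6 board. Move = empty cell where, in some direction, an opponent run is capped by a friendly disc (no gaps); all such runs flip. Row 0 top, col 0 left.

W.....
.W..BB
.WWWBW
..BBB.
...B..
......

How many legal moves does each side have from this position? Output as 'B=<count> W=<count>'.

Answer: B=5 W=9

Derivation:
-- B to move --
(0,1): no bracket -> illegal
(0,2): no bracket -> illegal
(1,0): flips 1 -> legal
(1,2): flips 2 -> legal
(1,3): flips 1 -> legal
(2,0): flips 3 -> legal
(3,0): no bracket -> illegal
(3,1): no bracket -> illegal
(3,5): flips 1 -> legal
B mobility = 5
-- W to move --
(0,3): flips 1 -> legal
(0,4): no bracket -> illegal
(0,5): flips 2 -> legal
(1,3): no bracket -> illegal
(3,1): no bracket -> illegal
(3,5): no bracket -> illegal
(4,1): flips 1 -> legal
(4,2): flips 1 -> legal
(4,4): flips 1 -> legal
(4,5): flips 1 -> legal
(5,2): flips 2 -> legal
(5,3): flips 2 -> legal
(5,4): flips 2 -> legal
W mobility = 9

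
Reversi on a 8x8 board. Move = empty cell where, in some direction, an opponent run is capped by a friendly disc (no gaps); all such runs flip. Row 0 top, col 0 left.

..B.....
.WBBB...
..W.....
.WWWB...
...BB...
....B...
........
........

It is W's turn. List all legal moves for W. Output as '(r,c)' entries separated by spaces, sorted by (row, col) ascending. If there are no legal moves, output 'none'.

(0,1): no bracket -> illegal
(0,3): no bracket -> illegal
(0,4): flips 1 -> legal
(0,5): no bracket -> illegal
(1,5): flips 3 -> legal
(2,1): no bracket -> illegal
(2,3): no bracket -> illegal
(2,4): no bracket -> illegal
(2,5): no bracket -> illegal
(3,5): flips 1 -> legal
(4,2): no bracket -> illegal
(4,5): no bracket -> illegal
(5,2): no bracket -> illegal
(5,3): flips 1 -> legal
(5,5): flips 1 -> legal
(6,3): no bracket -> illegal
(6,4): no bracket -> illegal
(6,5): flips 2 -> legal

Answer: (0,4) (1,5) (3,5) (5,3) (5,5) (6,5)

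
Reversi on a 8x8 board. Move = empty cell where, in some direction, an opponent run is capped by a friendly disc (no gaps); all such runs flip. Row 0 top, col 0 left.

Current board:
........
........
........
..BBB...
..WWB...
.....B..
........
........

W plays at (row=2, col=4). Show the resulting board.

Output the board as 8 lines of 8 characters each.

Answer: ........
........
....W...
..BWB...
..WWB...
.....B..
........
........

Derivation:
Place W at (2,4); scan 8 dirs for brackets.
Dir NW: first cell '.' (not opp) -> no flip
Dir N: first cell '.' (not opp) -> no flip
Dir NE: first cell '.' (not opp) -> no flip
Dir W: first cell '.' (not opp) -> no flip
Dir E: first cell '.' (not opp) -> no flip
Dir SW: opp run (3,3) capped by W -> flip
Dir S: opp run (3,4) (4,4), next='.' -> no flip
Dir SE: first cell '.' (not opp) -> no flip
All flips: (3,3)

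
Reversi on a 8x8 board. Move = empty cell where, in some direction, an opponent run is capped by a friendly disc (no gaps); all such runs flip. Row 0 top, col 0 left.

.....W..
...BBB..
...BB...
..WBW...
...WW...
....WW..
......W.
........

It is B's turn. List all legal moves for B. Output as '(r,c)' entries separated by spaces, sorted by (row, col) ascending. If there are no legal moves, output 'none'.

Answer: (3,1) (3,5) (4,1) (4,5) (5,3) (6,4) (7,7)

Derivation:
(0,4): no bracket -> illegal
(0,6): no bracket -> illegal
(1,6): no bracket -> illegal
(2,1): no bracket -> illegal
(2,2): no bracket -> illegal
(2,5): no bracket -> illegal
(3,1): flips 1 -> legal
(3,5): flips 1 -> legal
(4,1): flips 1 -> legal
(4,2): no bracket -> illegal
(4,5): flips 1 -> legal
(4,6): no bracket -> illegal
(5,2): no bracket -> illegal
(5,3): flips 1 -> legal
(5,6): no bracket -> illegal
(5,7): no bracket -> illegal
(6,3): no bracket -> illegal
(6,4): flips 3 -> legal
(6,5): no bracket -> illegal
(6,7): no bracket -> illegal
(7,5): no bracket -> illegal
(7,6): no bracket -> illegal
(7,7): flips 3 -> legal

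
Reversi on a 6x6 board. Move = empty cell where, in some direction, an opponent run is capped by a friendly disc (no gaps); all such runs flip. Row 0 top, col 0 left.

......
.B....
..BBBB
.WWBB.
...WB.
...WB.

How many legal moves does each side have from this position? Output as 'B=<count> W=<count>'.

Answer: B=6 W=6

Derivation:
-- B to move --
(2,0): no bracket -> illegal
(2,1): flips 2 -> legal
(3,0): flips 2 -> legal
(4,0): flips 1 -> legal
(4,1): flips 1 -> legal
(4,2): flips 2 -> legal
(5,2): flips 2 -> legal
B mobility = 6
-- W to move --
(0,0): no bracket -> illegal
(0,1): no bracket -> illegal
(0,2): no bracket -> illegal
(1,0): no bracket -> illegal
(1,2): flips 1 -> legal
(1,3): flips 3 -> legal
(1,4): flips 1 -> legal
(1,5): no bracket -> illegal
(2,0): no bracket -> illegal
(2,1): no bracket -> illegal
(3,5): flips 3 -> legal
(4,2): no bracket -> illegal
(4,5): flips 1 -> legal
(5,5): flips 1 -> legal
W mobility = 6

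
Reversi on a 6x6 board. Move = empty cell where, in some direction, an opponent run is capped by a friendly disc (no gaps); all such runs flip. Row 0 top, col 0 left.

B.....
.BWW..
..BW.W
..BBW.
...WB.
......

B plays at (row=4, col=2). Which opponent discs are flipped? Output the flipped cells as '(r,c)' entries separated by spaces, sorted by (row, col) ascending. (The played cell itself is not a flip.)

Answer: (4,3)

Derivation:
Dir NW: first cell '.' (not opp) -> no flip
Dir N: first cell 'B' (not opp) -> no flip
Dir NE: first cell 'B' (not opp) -> no flip
Dir W: first cell '.' (not opp) -> no flip
Dir E: opp run (4,3) capped by B -> flip
Dir SW: first cell '.' (not opp) -> no flip
Dir S: first cell '.' (not opp) -> no flip
Dir SE: first cell '.' (not opp) -> no flip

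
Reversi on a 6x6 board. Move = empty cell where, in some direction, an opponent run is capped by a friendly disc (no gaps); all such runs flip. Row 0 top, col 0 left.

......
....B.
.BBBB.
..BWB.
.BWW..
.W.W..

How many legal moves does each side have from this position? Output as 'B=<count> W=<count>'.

-- B to move --
(3,1): no bracket -> illegal
(4,0): no bracket -> illegal
(4,4): flips 3 -> legal
(5,0): no bracket -> illegal
(5,2): flips 2 -> legal
(5,4): flips 1 -> legal
B mobility = 3
-- W to move --
(0,3): no bracket -> illegal
(0,4): no bracket -> illegal
(0,5): no bracket -> illegal
(1,0): flips 2 -> legal
(1,1): flips 1 -> legal
(1,2): flips 2 -> legal
(1,3): flips 1 -> legal
(1,5): flips 1 -> legal
(2,0): no bracket -> illegal
(2,5): flips 1 -> legal
(3,0): no bracket -> illegal
(3,1): flips 2 -> legal
(3,5): flips 1 -> legal
(4,0): flips 1 -> legal
(4,4): no bracket -> illegal
(4,5): no bracket -> illegal
(5,0): no bracket -> illegal
(5,2): no bracket -> illegal
W mobility = 9

Answer: B=3 W=9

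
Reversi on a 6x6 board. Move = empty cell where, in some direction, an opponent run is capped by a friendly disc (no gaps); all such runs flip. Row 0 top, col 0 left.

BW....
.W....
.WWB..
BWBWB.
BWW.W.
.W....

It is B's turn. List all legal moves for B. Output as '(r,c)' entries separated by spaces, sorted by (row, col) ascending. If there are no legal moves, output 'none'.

(0,2): flips 1 -> legal
(1,0): flips 1 -> legal
(1,2): flips 2 -> legal
(1,3): flips 2 -> legal
(2,0): flips 2 -> legal
(2,4): no bracket -> illegal
(3,5): no bracket -> illegal
(4,3): flips 3 -> legal
(4,5): no bracket -> illegal
(5,0): flips 1 -> legal
(5,2): flips 2 -> legal
(5,3): no bracket -> illegal
(5,4): flips 1 -> legal
(5,5): flips 4 -> legal

Answer: (0,2) (1,0) (1,2) (1,3) (2,0) (4,3) (5,0) (5,2) (5,4) (5,5)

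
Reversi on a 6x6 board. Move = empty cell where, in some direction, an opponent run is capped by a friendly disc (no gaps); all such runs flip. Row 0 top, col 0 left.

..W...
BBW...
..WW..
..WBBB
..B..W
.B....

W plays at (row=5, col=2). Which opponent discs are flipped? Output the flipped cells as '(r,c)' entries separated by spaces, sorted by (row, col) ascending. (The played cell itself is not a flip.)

Dir NW: first cell '.' (not opp) -> no flip
Dir N: opp run (4,2) capped by W -> flip
Dir NE: first cell '.' (not opp) -> no flip
Dir W: opp run (5,1), next='.' -> no flip
Dir E: first cell '.' (not opp) -> no flip
Dir SW: edge -> no flip
Dir S: edge -> no flip
Dir SE: edge -> no flip

Answer: (4,2)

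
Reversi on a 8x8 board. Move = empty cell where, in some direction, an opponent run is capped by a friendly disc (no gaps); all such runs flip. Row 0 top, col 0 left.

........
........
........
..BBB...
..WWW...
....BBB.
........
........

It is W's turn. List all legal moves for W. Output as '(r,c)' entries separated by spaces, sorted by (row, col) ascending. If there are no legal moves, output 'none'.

(2,1): flips 1 -> legal
(2,2): flips 2 -> legal
(2,3): flips 1 -> legal
(2,4): flips 2 -> legal
(2,5): flips 1 -> legal
(3,1): no bracket -> illegal
(3,5): no bracket -> illegal
(4,1): no bracket -> illegal
(4,5): no bracket -> illegal
(4,6): no bracket -> illegal
(4,7): no bracket -> illegal
(5,3): no bracket -> illegal
(5,7): no bracket -> illegal
(6,3): no bracket -> illegal
(6,4): flips 1 -> legal
(6,5): flips 1 -> legal
(6,6): flips 1 -> legal
(6,7): no bracket -> illegal

Answer: (2,1) (2,2) (2,3) (2,4) (2,5) (6,4) (6,5) (6,6)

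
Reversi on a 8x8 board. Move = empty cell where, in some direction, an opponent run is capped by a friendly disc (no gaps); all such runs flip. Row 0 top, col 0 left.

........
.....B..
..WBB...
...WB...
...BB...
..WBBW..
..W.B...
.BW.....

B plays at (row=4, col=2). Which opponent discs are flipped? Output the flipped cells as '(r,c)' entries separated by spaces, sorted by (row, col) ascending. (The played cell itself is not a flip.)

Dir NW: first cell '.' (not opp) -> no flip
Dir N: first cell '.' (not opp) -> no flip
Dir NE: opp run (3,3) capped by B -> flip
Dir W: first cell '.' (not opp) -> no flip
Dir E: first cell 'B' (not opp) -> no flip
Dir SW: first cell '.' (not opp) -> no flip
Dir S: opp run (5,2) (6,2) (7,2), next=edge -> no flip
Dir SE: first cell 'B' (not opp) -> no flip

Answer: (3,3)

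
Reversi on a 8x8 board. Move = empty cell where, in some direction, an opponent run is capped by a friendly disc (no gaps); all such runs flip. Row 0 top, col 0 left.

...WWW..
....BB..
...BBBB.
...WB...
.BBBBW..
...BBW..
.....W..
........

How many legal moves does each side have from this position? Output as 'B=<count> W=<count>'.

Answer: B=7 W=12

Derivation:
-- B to move --
(0,2): no bracket -> illegal
(0,6): no bracket -> illegal
(1,2): no bracket -> illegal
(1,3): no bracket -> illegal
(1,6): no bracket -> illegal
(2,2): flips 1 -> legal
(3,2): flips 1 -> legal
(3,5): no bracket -> illegal
(3,6): flips 1 -> legal
(4,6): flips 1 -> legal
(5,6): flips 2 -> legal
(6,4): no bracket -> illegal
(6,6): flips 1 -> legal
(7,4): no bracket -> illegal
(7,5): no bracket -> illegal
(7,6): flips 1 -> legal
B mobility = 7
-- W to move --
(0,6): flips 2 -> legal
(1,2): flips 2 -> legal
(1,3): flips 1 -> legal
(1,6): no bracket -> illegal
(1,7): no bracket -> illegal
(2,2): no bracket -> illegal
(2,7): no bracket -> illegal
(3,0): no bracket -> illegal
(3,1): no bracket -> illegal
(3,2): flips 4 -> legal
(3,5): flips 3 -> legal
(3,6): flips 2 -> legal
(3,7): flips 2 -> legal
(4,0): flips 4 -> legal
(5,0): no bracket -> illegal
(5,1): flips 1 -> legal
(5,2): flips 2 -> legal
(6,2): no bracket -> illegal
(6,3): flips 3 -> legal
(6,4): flips 5 -> legal
W mobility = 12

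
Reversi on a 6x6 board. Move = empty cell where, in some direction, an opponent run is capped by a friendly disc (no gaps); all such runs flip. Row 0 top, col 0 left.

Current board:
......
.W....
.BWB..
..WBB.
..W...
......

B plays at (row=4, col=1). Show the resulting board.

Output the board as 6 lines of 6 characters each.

Answer: ......
.W....
.BWB..
..BBB.
.BW...
......

Derivation:
Place B at (4,1); scan 8 dirs for brackets.
Dir NW: first cell '.' (not opp) -> no flip
Dir N: first cell '.' (not opp) -> no flip
Dir NE: opp run (3,2) capped by B -> flip
Dir W: first cell '.' (not opp) -> no flip
Dir E: opp run (4,2), next='.' -> no flip
Dir SW: first cell '.' (not opp) -> no flip
Dir S: first cell '.' (not opp) -> no flip
Dir SE: first cell '.' (not opp) -> no flip
All flips: (3,2)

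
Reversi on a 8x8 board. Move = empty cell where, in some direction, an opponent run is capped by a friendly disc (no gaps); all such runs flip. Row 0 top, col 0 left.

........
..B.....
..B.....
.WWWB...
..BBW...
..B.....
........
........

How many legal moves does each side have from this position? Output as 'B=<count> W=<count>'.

Answer: B=9 W=10

Derivation:
-- B to move --
(2,0): flips 1 -> legal
(2,1): flips 1 -> legal
(2,3): flips 1 -> legal
(2,4): flips 1 -> legal
(3,0): flips 3 -> legal
(3,5): no bracket -> illegal
(4,0): flips 1 -> legal
(4,1): no bracket -> illegal
(4,5): flips 1 -> legal
(5,3): no bracket -> illegal
(5,4): flips 1 -> legal
(5,5): flips 2 -> legal
B mobility = 9
-- W to move --
(0,1): no bracket -> illegal
(0,2): flips 2 -> legal
(0,3): no bracket -> illegal
(1,1): flips 1 -> legal
(1,3): flips 1 -> legal
(2,1): no bracket -> illegal
(2,3): no bracket -> illegal
(2,4): flips 1 -> legal
(2,5): no bracket -> illegal
(3,5): flips 1 -> legal
(4,1): flips 2 -> legal
(4,5): no bracket -> illegal
(5,1): flips 1 -> legal
(5,3): flips 2 -> legal
(5,4): flips 1 -> legal
(6,1): no bracket -> illegal
(6,2): flips 2 -> legal
(6,3): no bracket -> illegal
W mobility = 10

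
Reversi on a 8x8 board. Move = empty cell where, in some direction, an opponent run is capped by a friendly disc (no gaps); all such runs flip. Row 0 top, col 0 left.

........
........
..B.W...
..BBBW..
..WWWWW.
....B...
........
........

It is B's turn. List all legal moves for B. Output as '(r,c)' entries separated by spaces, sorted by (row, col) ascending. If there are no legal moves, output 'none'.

Answer: (1,4) (1,5) (3,6) (5,1) (5,2) (5,3) (5,5) (5,6)

Derivation:
(1,3): no bracket -> illegal
(1,4): flips 1 -> legal
(1,5): flips 1 -> legal
(2,3): no bracket -> illegal
(2,5): no bracket -> illegal
(2,6): no bracket -> illegal
(3,1): no bracket -> illegal
(3,6): flips 2 -> legal
(3,7): no bracket -> illegal
(4,1): no bracket -> illegal
(4,7): no bracket -> illegal
(5,1): flips 1 -> legal
(5,2): flips 2 -> legal
(5,3): flips 1 -> legal
(5,5): flips 1 -> legal
(5,6): flips 1 -> legal
(5,7): no bracket -> illegal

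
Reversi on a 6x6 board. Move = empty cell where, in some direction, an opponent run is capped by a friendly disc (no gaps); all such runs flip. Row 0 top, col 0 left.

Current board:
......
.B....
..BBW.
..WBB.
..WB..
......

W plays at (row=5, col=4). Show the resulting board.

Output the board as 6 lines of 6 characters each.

Place W at (5,4); scan 8 dirs for brackets.
Dir NW: opp run (4,3) capped by W -> flip
Dir N: first cell '.' (not opp) -> no flip
Dir NE: first cell '.' (not opp) -> no flip
Dir W: first cell '.' (not opp) -> no flip
Dir E: first cell '.' (not opp) -> no flip
Dir SW: edge -> no flip
Dir S: edge -> no flip
Dir SE: edge -> no flip
All flips: (4,3)

Answer: ......
.B....
..BBW.
..WBB.
..WW..
....W.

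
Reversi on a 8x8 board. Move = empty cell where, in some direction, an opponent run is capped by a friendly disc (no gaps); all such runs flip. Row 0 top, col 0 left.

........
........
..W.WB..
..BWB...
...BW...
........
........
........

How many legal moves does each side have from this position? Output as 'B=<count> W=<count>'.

Answer: B=5 W=5

Derivation:
-- B to move --
(1,1): no bracket -> illegal
(1,2): flips 1 -> legal
(1,3): no bracket -> illegal
(1,4): flips 1 -> legal
(1,5): no bracket -> illegal
(2,1): no bracket -> illegal
(2,3): flips 2 -> legal
(3,1): no bracket -> illegal
(3,5): no bracket -> illegal
(4,2): no bracket -> illegal
(4,5): flips 1 -> legal
(5,3): no bracket -> illegal
(5,4): flips 1 -> legal
(5,5): no bracket -> illegal
B mobility = 5
-- W to move --
(1,4): no bracket -> illegal
(1,5): no bracket -> illegal
(1,6): no bracket -> illegal
(2,1): no bracket -> illegal
(2,3): no bracket -> illegal
(2,6): flips 1 -> legal
(3,1): flips 1 -> legal
(3,5): flips 1 -> legal
(3,6): no bracket -> illegal
(4,1): no bracket -> illegal
(4,2): flips 2 -> legal
(4,5): no bracket -> illegal
(5,2): no bracket -> illegal
(5,3): flips 1 -> legal
(5,4): no bracket -> illegal
W mobility = 5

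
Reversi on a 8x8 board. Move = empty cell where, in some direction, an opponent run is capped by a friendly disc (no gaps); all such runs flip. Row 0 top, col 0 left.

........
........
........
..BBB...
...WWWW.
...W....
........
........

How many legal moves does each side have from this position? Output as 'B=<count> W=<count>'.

-- B to move --
(3,5): no bracket -> illegal
(3,6): no bracket -> illegal
(3,7): no bracket -> illegal
(4,2): no bracket -> illegal
(4,7): no bracket -> illegal
(5,2): flips 1 -> legal
(5,4): flips 2 -> legal
(5,5): flips 1 -> legal
(5,6): flips 1 -> legal
(5,7): no bracket -> illegal
(6,2): no bracket -> illegal
(6,3): flips 2 -> legal
(6,4): no bracket -> illegal
B mobility = 5
-- W to move --
(2,1): flips 1 -> legal
(2,2): flips 1 -> legal
(2,3): flips 2 -> legal
(2,4): flips 1 -> legal
(2,5): flips 1 -> legal
(3,1): no bracket -> illegal
(3,5): no bracket -> illegal
(4,1): no bracket -> illegal
(4,2): no bracket -> illegal
W mobility = 5

Answer: B=5 W=5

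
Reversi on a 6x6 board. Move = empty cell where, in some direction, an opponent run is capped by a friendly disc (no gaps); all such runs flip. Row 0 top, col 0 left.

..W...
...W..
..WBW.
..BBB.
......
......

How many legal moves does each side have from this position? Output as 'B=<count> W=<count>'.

-- B to move --
(0,1): no bracket -> illegal
(0,3): flips 1 -> legal
(0,4): no bracket -> illegal
(1,1): flips 1 -> legal
(1,2): flips 1 -> legal
(1,4): flips 1 -> legal
(1,5): flips 1 -> legal
(2,1): flips 1 -> legal
(2,5): flips 1 -> legal
(3,1): no bracket -> illegal
(3,5): no bracket -> illegal
B mobility = 7
-- W to move --
(1,2): no bracket -> illegal
(1,4): no bracket -> illegal
(2,1): no bracket -> illegal
(2,5): no bracket -> illegal
(3,1): no bracket -> illegal
(3,5): no bracket -> illegal
(4,1): no bracket -> illegal
(4,2): flips 2 -> legal
(4,3): flips 2 -> legal
(4,4): flips 2 -> legal
(4,5): no bracket -> illegal
W mobility = 3

Answer: B=7 W=3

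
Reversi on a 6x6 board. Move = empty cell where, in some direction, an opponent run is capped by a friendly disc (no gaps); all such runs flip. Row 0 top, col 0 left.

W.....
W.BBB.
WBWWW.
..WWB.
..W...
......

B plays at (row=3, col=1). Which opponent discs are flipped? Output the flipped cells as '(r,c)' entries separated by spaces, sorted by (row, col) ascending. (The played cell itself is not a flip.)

Answer: (2,2) (3,2) (3,3)

Derivation:
Dir NW: opp run (2,0), next=edge -> no flip
Dir N: first cell 'B' (not opp) -> no flip
Dir NE: opp run (2,2) capped by B -> flip
Dir W: first cell '.' (not opp) -> no flip
Dir E: opp run (3,2) (3,3) capped by B -> flip
Dir SW: first cell '.' (not opp) -> no flip
Dir S: first cell '.' (not opp) -> no flip
Dir SE: opp run (4,2), next='.' -> no flip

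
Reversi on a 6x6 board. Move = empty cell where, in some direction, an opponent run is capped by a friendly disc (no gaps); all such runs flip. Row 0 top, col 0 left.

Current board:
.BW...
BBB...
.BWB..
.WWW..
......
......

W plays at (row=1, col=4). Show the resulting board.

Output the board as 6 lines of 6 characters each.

Answer: .BW...
BBB.W.
.BWW..
.WWW..
......
......

Derivation:
Place W at (1,4); scan 8 dirs for brackets.
Dir NW: first cell '.' (not opp) -> no flip
Dir N: first cell '.' (not opp) -> no flip
Dir NE: first cell '.' (not opp) -> no flip
Dir W: first cell '.' (not opp) -> no flip
Dir E: first cell '.' (not opp) -> no flip
Dir SW: opp run (2,3) capped by W -> flip
Dir S: first cell '.' (not opp) -> no flip
Dir SE: first cell '.' (not opp) -> no flip
All flips: (2,3)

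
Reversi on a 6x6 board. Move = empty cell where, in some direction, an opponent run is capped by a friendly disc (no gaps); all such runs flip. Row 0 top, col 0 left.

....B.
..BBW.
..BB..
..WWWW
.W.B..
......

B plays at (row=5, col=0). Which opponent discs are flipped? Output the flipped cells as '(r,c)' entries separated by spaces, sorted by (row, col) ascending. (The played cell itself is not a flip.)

Dir NW: edge -> no flip
Dir N: first cell '.' (not opp) -> no flip
Dir NE: opp run (4,1) (3,2) capped by B -> flip
Dir W: edge -> no flip
Dir E: first cell '.' (not opp) -> no flip
Dir SW: edge -> no flip
Dir S: edge -> no flip
Dir SE: edge -> no flip

Answer: (3,2) (4,1)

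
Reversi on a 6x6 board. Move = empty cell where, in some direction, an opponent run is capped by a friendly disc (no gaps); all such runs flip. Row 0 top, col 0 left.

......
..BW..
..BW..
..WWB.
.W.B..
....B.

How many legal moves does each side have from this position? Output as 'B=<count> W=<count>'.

Answer: B=8 W=8

Derivation:
-- B to move --
(0,2): no bracket -> illegal
(0,3): flips 3 -> legal
(0,4): flips 1 -> legal
(1,4): flips 1 -> legal
(2,1): flips 1 -> legal
(2,4): flips 1 -> legal
(3,0): no bracket -> illegal
(3,1): flips 2 -> legal
(4,0): no bracket -> illegal
(4,2): flips 1 -> legal
(4,4): flips 1 -> legal
(5,0): no bracket -> illegal
(5,1): no bracket -> illegal
(5,2): no bracket -> illegal
B mobility = 8
-- W to move --
(0,1): flips 1 -> legal
(0,2): flips 2 -> legal
(0,3): no bracket -> illegal
(1,1): flips 2 -> legal
(2,1): flips 1 -> legal
(2,4): no bracket -> illegal
(2,5): no bracket -> illegal
(3,1): flips 1 -> legal
(3,5): flips 1 -> legal
(4,2): no bracket -> illegal
(4,4): no bracket -> illegal
(4,5): flips 1 -> legal
(5,2): no bracket -> illegal
(5,3): flips 1 -> legal
(5,5): no bracket -> illegal
W mobility = 8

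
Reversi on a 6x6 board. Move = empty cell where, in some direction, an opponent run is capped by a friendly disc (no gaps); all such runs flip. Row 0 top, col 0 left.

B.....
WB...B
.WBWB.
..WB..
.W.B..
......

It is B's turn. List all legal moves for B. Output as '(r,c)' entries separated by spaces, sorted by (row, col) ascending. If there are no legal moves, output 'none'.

(0,1): no bracket -> illegal
(1,2): no bracket -> illegal
(1,3): flips 1 -> legal
(1,4): no bracket -> illegal
(2,0): flips 2 -> legal
(3,0): no bracket -> illegal
(3,1): flips 2 -> legal
(3,4): no bracket -> illegal
(4,0): no bracket -> illegal
(4,2): flips 1 -> legal
(5,0): no bracket -> illegal
(5,1): no bracket -> illegal
(5,2): no bracket -> illegal

Answer: (1,3) (2,0) (3,1) (4,2)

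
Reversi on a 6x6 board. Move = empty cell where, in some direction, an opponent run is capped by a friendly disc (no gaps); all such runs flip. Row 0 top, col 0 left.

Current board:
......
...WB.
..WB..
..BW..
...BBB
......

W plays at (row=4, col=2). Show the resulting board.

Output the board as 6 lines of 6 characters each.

Answer: ......
...WB.
..WB..
..WW..
..WBBB
......

Derivation:
Place W at (4,2); scan 8 dirs for brackets.
Dir NW: first cell '.' (not opp) -> no flip
Dir N: opp run (3,2) capped by W -> flip
Dir NE: first cell 'W' (not opp) -> no flip
Dir W: first cell '.' (not opp) -> no flip
Dir E: opp run (4,3) (4,4) (4,5), next=edge -> no flip
Dir SW: first cell '.' (not opp) -> no flip
Dir S: first cell '.' (not opp) -> no flip
Dir SE: first cell '.' (not opp) -> no flip
All flips: (3,2)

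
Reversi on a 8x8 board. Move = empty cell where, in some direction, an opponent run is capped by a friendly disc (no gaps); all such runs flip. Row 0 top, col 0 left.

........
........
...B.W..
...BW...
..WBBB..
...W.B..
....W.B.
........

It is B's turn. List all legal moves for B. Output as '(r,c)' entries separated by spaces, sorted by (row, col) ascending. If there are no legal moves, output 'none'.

Answer: (1,6) (2,4) (3,5) (4,1) (5,1) (6,2) (6,3) (7,3)

Derivation:
(1,4): no bracket -> illegal
(1,5): no bracket -> illegal
(1,6): flips 2 -> legal
(2,4): flips 1 -> legal
(2,6): no bracket -> illegal
(3,1): no bracket -> illegal
(3,2): no bracket -> illegal
(3,5): flips 1 -> legal
(3,6): no bracket -> illegal
(4,1): flips 1 -> legal
(5,1): flips 1 -> legal
(5,2): no bracket -> illegal
(5,4): no bracket -> illegal
(6,2): flips 1 -> legal
(6,3): flips 1 -> legal
(6,5): no bracket -> illegal
(7,3): flips 1 -> legal
(7,4): no bracket -> illegal
(7,5): no bracket -> illegal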